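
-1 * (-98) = 98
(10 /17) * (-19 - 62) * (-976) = 790560 /17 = 46503.53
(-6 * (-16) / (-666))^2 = 0.02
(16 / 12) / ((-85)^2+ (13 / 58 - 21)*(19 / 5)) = 232 / 1243413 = 0.00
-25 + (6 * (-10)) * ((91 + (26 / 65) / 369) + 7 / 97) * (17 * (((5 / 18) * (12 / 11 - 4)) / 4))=22137007415 / 1181169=18741.61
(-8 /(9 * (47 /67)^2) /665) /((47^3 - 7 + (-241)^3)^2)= -35912 /2552090185957682876625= -0.00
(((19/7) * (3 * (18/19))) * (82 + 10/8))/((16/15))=602.08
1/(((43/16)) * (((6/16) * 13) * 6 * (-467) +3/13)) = -832/30542685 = -0.00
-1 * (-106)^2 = -11236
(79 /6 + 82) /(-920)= -571 /5520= -0.10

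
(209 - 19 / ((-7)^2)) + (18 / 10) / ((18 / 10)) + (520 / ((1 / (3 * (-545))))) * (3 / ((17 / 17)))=-124969129 / 49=-2550390.39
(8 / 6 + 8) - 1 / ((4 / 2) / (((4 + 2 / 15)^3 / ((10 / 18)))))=-33888 / 625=-54.22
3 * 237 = 711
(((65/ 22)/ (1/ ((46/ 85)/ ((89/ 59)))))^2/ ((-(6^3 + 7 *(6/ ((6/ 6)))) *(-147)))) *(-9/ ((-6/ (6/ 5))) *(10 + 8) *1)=0.00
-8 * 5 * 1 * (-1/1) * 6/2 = 120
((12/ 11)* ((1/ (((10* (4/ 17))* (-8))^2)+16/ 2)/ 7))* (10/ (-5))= -223497/ 89600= -2.49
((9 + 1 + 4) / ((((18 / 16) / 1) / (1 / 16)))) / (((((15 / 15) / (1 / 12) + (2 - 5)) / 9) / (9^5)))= 45927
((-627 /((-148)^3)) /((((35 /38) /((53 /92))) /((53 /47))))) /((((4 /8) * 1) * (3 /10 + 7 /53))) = 1773571701 /2808758287328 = 0.00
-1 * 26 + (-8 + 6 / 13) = -436 / 13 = -33.54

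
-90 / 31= -2.90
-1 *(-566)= 566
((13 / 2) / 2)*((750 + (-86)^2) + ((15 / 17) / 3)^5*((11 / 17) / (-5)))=2556120192587 / 96550276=26474.50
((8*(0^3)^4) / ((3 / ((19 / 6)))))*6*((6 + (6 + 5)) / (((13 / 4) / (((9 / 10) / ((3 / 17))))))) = 0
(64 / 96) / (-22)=-1 / 33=-0.03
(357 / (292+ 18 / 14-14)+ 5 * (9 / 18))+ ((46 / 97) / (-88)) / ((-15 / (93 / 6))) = 2228615 / 588984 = 3.78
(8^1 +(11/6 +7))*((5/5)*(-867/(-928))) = 29189/1856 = 15.73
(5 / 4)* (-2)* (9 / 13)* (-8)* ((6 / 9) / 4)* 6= 13.85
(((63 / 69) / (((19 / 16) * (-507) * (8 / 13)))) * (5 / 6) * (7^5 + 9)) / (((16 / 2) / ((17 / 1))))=-1250690 / 17043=-73.38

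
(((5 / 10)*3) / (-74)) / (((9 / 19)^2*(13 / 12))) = -361 / 4329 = -0.08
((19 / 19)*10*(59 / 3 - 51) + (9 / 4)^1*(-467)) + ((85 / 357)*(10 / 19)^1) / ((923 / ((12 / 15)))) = -2009441911 / 1473108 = -1364.08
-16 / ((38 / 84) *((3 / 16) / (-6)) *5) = 21504 / 95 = 226.36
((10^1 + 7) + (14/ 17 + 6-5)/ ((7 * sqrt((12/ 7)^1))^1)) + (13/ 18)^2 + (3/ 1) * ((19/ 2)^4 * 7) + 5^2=31 * sqrt(21)/ 714 + 221731129/ 1296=171089.03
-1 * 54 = -54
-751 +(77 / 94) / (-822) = -58028345 / 77268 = -751.00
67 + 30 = 97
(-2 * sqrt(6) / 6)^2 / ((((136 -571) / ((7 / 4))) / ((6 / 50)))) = -7 / 21750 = -0.00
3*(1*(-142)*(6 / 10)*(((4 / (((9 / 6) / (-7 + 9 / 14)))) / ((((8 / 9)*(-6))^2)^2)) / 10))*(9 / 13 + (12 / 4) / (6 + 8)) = 50672061 / 104366080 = 0.49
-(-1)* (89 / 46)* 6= 267 / 23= 11.61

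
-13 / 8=-1.62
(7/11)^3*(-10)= -3430/1331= -2.58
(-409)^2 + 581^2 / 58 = 10039859 / 58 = 173101.02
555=555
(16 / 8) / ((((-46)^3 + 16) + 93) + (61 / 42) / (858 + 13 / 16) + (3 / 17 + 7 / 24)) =-0.00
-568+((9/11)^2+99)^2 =137127512/14641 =9365.99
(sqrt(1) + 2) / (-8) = -3 / 8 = -0.38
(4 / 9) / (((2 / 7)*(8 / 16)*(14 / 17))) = 34 / 9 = 3.78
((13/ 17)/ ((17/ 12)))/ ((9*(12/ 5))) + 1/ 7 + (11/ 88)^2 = 213791/ 1165248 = 0.18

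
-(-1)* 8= 8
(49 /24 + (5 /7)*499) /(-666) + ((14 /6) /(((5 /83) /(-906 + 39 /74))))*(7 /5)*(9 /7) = -35317510931 /559440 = -63130.11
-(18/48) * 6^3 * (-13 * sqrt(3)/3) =351 * sqrt(3) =607.95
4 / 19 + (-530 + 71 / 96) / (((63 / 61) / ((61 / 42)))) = -3591129427 / 4826304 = -744.07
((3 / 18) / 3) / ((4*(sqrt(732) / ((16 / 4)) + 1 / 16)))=-2 / 105399 + 16*sqrt(183) / 105399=0.00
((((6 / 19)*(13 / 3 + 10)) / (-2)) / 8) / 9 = -43 / 1368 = -0.03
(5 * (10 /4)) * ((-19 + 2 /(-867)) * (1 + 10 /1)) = -4530625 /1734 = -2612.82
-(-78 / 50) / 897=1 / 575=0.00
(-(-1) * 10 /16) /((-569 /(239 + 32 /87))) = -104125 /396024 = -0.26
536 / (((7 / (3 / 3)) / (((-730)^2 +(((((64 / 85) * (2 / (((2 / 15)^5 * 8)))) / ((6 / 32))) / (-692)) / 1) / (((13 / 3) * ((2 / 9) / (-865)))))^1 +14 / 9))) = 601097504984 / 13923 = 43172987.50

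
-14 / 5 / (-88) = 7 / 220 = 0.03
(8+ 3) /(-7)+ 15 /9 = 2 /21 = 0.10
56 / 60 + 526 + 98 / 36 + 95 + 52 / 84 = 393923 / 630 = 625.27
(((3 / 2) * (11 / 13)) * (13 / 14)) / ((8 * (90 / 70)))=11 / 96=0.11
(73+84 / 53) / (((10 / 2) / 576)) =8592.18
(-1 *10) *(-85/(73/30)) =25500/73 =349.32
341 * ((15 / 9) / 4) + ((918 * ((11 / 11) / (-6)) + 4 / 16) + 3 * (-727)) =-6575 / 3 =-2191.67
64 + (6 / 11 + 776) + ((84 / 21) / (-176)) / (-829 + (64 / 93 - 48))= 3014085141 / 3585868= 840.55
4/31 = 0.13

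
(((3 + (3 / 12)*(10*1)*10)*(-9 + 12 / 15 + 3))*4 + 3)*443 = -1283371 / 5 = -256674.20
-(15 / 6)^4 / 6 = -625 / 96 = -6.51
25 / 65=5 / 13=0.38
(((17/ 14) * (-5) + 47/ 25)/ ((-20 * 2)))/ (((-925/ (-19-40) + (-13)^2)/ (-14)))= -28851/ 3632000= -0.01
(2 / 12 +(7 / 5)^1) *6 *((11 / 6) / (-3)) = -517 / 90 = -5.74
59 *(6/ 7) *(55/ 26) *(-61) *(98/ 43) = -8313690/ 559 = -14872.43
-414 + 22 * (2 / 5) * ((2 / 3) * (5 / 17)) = -21026 / 51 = -412.27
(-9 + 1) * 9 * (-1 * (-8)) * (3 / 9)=-192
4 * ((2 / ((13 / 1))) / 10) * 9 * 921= 33156 / 65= 510.09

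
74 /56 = 37 /28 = 1.32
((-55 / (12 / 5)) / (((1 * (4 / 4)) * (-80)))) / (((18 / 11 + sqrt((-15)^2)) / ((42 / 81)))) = 4235 / 474336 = 0.01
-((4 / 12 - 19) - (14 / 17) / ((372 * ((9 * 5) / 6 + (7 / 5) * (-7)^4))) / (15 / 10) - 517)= 85592530633 / 159786927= 535.67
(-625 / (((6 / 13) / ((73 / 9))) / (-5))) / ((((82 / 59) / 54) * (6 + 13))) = 174971875 / 1558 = 112305.44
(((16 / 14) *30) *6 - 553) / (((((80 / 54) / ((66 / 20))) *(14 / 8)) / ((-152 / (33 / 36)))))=89791416 / 1225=73299.12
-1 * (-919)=919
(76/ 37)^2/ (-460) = -1444/ 157435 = -0.01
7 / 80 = 0.09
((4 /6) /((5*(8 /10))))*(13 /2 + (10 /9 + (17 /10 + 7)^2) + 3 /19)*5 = 1427149 /20520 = 69.55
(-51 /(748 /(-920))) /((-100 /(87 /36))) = -667 /440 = -1.52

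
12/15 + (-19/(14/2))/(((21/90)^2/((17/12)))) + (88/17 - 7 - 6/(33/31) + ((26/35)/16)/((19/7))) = -3766674039/48747160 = -77.27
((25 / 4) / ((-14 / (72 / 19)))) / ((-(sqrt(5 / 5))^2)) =225 / 133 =1.69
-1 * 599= -599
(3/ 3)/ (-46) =-1/ 46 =-0.02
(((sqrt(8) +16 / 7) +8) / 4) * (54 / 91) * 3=81 * sqrt(2) / 91 +2916 / 637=5.84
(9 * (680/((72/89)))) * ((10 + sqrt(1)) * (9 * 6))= 4493610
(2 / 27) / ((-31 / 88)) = -176 / 837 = -0.21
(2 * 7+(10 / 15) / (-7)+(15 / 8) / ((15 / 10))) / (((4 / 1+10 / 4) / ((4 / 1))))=2546 / 273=9.33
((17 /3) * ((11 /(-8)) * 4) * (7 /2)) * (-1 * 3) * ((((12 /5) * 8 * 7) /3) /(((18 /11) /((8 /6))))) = 1612688 /135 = 11945.84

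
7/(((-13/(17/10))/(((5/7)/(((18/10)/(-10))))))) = 425/117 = 3.63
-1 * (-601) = 601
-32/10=-16/5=-3.20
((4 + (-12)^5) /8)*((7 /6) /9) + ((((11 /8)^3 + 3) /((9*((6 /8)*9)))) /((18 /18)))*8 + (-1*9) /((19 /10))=-298142563 /73872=-4035.93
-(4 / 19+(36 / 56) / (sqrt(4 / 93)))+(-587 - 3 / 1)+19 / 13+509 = -19698 / 247 - 9*sqrt(93) / 28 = -82.85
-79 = -79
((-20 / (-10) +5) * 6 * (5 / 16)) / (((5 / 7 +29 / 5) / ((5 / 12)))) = 6125 / 7296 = 0.84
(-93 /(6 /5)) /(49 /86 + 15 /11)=-2365 /59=-40.08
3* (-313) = -939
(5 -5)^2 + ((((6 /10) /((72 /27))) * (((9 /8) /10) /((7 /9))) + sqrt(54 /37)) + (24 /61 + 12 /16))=1606869 /1366400 + 3 * sqrt(222) /37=2.38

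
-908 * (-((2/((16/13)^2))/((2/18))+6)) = 519603/32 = 16237.59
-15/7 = -2.14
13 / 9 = 1.44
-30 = -30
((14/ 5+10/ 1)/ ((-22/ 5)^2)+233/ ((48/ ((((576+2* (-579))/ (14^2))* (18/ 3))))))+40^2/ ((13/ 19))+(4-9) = 2771860681/ 1233232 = 2247.64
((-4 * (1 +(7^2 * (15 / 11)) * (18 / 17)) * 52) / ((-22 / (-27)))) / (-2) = 18837468 / 2057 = 9157.74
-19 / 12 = -1.58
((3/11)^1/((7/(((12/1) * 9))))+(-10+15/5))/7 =-215/539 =-0.40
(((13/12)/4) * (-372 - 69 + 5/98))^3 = -177285538062319609/104088305664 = -1703222.44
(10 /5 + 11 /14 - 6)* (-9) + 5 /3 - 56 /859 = 30.53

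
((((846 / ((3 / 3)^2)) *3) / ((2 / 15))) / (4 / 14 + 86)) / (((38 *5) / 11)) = 293139 / 22952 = 12.77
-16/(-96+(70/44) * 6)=176/951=0.19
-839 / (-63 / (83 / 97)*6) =69637 / 36666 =1.90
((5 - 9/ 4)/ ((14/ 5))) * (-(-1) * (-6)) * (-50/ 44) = 375/ 56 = 6.70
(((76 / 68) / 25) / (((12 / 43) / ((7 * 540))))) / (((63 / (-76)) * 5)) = -62092 / 425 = -146.10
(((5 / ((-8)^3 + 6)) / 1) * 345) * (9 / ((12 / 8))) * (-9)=2025 / 11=184.09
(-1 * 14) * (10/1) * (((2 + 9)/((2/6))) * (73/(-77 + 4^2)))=337260/61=5528.85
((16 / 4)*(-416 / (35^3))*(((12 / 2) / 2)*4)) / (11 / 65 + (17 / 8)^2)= -16613376 / 167118175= -0.10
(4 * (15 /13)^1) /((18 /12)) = 40 /13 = 3.08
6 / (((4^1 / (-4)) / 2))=-12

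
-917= -917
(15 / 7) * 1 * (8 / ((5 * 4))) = 6 / 7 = 0.86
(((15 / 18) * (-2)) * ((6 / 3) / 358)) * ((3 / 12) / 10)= -1 / 4296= -0.00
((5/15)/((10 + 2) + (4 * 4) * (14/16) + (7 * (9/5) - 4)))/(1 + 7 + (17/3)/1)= 5/7093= 0.00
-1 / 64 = -0.02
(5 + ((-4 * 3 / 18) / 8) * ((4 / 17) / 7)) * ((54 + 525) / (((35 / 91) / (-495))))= -443129544 / 119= -3723777.68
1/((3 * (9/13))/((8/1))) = 104/27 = 3.85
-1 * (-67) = 67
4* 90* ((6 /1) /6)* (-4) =-1440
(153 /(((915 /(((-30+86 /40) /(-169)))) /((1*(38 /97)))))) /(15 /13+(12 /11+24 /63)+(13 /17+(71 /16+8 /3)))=16956251928 /16484441446525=0.00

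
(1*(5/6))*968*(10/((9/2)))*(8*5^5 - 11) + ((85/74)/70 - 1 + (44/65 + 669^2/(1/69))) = 137594053296043/1818180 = 75676804.99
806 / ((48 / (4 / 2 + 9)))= 4433 / 24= 184.71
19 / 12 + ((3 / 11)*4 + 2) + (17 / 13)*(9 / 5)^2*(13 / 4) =30433 / 1650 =18.44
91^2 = 8281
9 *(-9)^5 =-531441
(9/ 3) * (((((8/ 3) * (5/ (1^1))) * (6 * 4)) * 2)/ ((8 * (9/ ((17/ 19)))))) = 1360/ 57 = 23.86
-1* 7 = -7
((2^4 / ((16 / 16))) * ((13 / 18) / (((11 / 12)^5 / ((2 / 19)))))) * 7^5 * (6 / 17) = 579920560128 / 52019473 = 11148.14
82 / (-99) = -82 / 99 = -0.83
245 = 245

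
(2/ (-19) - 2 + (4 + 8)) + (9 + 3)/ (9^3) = 45760/ 4617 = 9.91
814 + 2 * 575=1964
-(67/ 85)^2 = -4489/ 7225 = -0.62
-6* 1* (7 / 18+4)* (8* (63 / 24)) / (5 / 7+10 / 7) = -3871 / 15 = -258.07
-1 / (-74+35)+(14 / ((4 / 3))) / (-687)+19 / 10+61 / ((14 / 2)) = 3321104 / 312585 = 10.62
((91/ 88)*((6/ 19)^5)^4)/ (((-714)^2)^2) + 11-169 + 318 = 1895284855885801105745659966572324896/ 11845530349286256910910346139179533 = 160.00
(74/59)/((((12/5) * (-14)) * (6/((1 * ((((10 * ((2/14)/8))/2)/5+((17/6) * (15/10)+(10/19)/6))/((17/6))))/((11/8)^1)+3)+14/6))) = -18947515/1923937372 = -0.01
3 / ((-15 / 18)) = -18 / 5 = -3.60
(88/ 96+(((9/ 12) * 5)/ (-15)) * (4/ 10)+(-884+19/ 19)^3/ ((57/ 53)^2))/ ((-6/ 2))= 38677985388593/ 194940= 198409692.15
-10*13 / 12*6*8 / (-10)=52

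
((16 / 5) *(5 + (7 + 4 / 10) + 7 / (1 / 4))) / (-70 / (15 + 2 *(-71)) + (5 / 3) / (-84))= 103436928 / 425125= 243.31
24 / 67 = 0.36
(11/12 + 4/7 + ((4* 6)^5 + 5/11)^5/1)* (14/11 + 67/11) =11691968665056651566696623003027791299478657/49603708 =235707553658219493726086400000000000.00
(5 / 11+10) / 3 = 115 / 33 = 3.48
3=3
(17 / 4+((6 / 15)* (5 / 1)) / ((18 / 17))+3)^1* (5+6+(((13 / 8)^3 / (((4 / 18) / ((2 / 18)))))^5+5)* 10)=95498636623391605793 / 20266198323167232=4712.21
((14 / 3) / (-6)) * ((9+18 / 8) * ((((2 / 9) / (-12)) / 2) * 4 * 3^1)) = 35 / 36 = 0.97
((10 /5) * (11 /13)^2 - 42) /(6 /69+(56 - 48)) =-78844 /15717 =-5.02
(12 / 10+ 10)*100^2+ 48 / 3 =112016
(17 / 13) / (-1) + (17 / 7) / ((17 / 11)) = 24 / 91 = 0.26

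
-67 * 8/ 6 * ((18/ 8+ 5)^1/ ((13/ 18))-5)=-450.10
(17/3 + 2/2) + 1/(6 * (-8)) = 6.65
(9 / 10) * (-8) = -36 / 5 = -7.20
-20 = -20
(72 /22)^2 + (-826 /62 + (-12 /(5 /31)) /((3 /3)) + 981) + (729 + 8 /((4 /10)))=31001793 /18755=1652.99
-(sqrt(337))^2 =-337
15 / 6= 5 / 2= 2.50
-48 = -48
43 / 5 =8.60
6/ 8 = 0.75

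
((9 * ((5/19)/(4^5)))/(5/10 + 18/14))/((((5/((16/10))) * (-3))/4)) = -0.00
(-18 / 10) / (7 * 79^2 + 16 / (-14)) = -63 / 1529005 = -0.00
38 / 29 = 1.31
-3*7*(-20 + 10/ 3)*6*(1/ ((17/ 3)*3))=123.53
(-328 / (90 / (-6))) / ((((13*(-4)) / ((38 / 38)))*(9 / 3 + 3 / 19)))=-779 / 5850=-0.13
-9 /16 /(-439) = 9 /7024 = 0.00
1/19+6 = 115/19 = 6.05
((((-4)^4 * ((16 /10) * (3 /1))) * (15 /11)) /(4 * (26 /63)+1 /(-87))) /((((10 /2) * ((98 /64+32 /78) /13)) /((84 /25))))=45893188583424 /9978216875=4599.34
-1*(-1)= 1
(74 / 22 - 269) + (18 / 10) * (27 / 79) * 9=-1130133 / 4345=-260.10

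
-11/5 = -2.20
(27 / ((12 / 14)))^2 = 3969 / 4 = 992.25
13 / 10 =1.30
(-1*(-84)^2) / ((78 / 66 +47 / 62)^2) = -7441984 / 3969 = -1875.03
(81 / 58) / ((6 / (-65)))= -1755 / 116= -15.13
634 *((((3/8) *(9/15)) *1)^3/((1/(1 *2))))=231093/16000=14.44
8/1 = 8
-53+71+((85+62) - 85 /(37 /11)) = 5170 /37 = 139.73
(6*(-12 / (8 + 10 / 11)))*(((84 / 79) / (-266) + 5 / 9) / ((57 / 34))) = -11146696 / 4192293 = -2.66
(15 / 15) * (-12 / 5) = -12 / 5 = -2.40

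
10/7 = 1.43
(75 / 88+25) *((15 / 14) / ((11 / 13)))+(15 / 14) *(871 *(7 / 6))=2171195 / 1936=1121.49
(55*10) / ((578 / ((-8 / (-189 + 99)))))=220 / 2601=0.08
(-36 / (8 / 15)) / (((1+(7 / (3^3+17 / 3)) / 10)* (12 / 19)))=-104.63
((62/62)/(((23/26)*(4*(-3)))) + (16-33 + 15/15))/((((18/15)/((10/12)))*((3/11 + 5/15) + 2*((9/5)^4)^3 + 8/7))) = -0.00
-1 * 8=-8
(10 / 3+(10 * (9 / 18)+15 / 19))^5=63189.14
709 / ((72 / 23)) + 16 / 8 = 228.49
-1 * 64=-64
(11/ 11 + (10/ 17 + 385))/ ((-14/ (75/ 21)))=-82150/ 833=-98.62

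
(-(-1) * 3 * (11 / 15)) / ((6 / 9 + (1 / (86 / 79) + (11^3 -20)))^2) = 732204 / 573408953045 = 0.00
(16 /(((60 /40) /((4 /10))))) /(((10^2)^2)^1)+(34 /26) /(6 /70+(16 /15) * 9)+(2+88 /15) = 36734667 /4590625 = 8.00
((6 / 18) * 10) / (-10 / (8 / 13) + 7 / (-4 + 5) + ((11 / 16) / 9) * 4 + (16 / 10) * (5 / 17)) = -1020 / 2593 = -0.39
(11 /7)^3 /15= 1331 /5145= 0.26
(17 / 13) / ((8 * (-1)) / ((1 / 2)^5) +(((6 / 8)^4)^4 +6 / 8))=-73014444032 / 14251215622579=-0.01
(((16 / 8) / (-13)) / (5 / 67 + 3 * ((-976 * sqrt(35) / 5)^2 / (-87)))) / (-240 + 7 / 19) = -12730 / 911831892179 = -0.00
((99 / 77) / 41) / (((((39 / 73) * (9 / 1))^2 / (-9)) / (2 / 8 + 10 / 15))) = -58619 / 5238324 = -0.01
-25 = -25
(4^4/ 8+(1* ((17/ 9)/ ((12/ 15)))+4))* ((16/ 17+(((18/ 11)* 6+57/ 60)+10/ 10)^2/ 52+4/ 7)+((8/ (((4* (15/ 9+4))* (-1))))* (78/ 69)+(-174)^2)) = 96017102799151679/ 82661779200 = 1161565.89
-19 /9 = -2.11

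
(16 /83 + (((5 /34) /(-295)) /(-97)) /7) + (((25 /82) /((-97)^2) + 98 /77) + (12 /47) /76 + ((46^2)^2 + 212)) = 9887820334781523868824 /2208251503037041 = 4477669.47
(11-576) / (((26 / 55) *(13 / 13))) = -31075 / 26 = -1195.19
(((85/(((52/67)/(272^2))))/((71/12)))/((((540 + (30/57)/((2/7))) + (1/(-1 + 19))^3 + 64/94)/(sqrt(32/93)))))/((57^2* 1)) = 51329187717120* sqrt(186)/1536046018433563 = 0.46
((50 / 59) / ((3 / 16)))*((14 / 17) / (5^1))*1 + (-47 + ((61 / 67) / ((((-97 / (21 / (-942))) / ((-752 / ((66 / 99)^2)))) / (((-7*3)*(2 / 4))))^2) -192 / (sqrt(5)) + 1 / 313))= -192*sqrt(5) / 5 -454757690627325733 / 14634709340224899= -116.94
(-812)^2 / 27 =659344 / 27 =24420.15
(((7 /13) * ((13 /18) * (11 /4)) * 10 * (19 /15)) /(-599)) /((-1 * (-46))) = -1463 /2975832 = -0.00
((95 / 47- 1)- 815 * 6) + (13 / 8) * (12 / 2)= -917295 / 188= -4879.23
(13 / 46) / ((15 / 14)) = 91 / 345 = 0.26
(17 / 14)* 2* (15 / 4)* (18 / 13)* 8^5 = 37601280 / 91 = 413200.88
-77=-77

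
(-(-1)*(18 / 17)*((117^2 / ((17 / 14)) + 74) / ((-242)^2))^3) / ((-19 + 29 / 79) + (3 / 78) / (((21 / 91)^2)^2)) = -25837966830219812064 / 17012153626418692315541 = -0.00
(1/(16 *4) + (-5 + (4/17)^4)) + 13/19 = -436420013/101561536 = -4.30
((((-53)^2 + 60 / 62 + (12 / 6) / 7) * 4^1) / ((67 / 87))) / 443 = 212219100 / 6440777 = 32.95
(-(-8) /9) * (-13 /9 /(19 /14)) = -1456 /1539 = -0.95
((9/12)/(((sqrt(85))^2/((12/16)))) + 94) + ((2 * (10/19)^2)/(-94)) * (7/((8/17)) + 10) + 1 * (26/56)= 15235811021/161525840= 94.32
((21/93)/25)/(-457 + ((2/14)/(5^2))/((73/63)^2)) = -37303/1887380998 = -0.00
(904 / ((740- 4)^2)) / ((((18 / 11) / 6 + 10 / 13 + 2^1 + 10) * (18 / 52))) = 210067 / 568272960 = 0.00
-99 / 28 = -3.54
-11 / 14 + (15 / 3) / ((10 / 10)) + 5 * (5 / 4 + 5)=993 / 28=35.46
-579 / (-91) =579 / 91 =6.36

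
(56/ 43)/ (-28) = -2/ 43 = -0.05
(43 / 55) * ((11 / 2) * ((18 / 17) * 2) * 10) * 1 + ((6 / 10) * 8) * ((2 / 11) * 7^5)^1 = 14758.99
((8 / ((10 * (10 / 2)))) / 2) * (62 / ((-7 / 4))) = -496 / 175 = -2.83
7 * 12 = 84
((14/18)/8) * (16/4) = 7/18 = 0.39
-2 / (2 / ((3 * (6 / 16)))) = -9 / 8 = -1.12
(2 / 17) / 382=1 / 3247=0.00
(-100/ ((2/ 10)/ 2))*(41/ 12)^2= -210125/ 18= -11673.61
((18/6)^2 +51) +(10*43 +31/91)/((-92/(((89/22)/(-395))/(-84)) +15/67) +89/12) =294799712454864/4913375244323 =60.00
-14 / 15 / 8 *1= -7 / 60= -0.12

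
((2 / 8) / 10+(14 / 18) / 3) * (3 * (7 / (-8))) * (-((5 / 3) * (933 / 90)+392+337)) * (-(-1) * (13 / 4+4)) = 837157993 / 207360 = 4037.22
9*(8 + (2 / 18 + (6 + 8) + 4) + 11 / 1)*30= 10020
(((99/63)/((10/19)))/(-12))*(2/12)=-209/5040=-0.04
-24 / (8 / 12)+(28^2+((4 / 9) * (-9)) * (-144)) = 1324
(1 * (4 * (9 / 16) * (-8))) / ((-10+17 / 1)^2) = -18 / 49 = -0.37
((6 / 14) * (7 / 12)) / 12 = 1 / 48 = 0.02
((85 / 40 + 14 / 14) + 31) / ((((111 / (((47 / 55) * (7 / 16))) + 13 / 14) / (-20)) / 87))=-39070395 / 195971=-199.37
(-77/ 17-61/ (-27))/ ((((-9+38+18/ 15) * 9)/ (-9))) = 5210/ 69309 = 0.08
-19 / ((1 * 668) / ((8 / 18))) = -19 / 1503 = -0.01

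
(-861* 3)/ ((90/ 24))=-3444/ 5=-688.80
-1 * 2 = -2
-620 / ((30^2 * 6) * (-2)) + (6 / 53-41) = -1168537 / 28620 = -40.83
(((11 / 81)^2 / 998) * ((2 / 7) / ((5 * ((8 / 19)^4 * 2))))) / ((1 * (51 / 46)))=362683343 / 23936946647040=0.00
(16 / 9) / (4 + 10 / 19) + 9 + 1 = 4022 / 387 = 10.39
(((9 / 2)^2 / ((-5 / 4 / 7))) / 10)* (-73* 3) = 124173 / 50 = 2483.46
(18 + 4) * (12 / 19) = 264 / 19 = 13.89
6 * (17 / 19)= 102 / 19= 5.37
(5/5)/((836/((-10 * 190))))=-25/11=-2.27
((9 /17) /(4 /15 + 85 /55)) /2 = 1485 /10166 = 0.15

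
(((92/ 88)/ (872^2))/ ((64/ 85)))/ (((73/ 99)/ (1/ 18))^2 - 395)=-21505/ 2577178615808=-0.00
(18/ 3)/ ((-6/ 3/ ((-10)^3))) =3000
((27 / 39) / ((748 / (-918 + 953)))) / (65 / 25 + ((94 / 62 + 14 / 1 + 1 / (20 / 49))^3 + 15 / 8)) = 18768330000 / 3362471189094589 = 0.00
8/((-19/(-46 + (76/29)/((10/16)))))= 17.60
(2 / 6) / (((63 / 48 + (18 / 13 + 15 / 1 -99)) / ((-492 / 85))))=34112 / 1437435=0.02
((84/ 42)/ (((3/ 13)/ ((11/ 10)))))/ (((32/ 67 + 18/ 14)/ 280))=3755752/ 2481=1513.81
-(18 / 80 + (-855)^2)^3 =-25002133130502292563729 / 64000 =-390658330164098321.31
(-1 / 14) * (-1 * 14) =1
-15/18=-0.83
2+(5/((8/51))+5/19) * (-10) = -24273/76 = -319.38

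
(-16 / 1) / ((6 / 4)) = -32 / 3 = -10.67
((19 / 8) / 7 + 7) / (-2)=-411 / 112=-3.67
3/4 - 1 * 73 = -72.25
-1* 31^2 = -961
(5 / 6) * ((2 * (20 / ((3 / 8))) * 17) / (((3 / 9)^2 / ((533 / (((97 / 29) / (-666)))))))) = -140003323200 / 97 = -1443333228.87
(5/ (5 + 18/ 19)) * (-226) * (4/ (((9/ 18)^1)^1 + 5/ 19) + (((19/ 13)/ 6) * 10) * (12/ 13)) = -6974520/ 4901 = -1423.08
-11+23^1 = 12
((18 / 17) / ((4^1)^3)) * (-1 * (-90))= 405 / 272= 1.49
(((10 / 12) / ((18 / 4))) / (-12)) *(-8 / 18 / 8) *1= 5 / 5832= 0.00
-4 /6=-0.67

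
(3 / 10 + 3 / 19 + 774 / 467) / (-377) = -187689 / 33451210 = -0.01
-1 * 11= -11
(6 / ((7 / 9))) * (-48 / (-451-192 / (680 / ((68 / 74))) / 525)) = 148000 / 180261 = 0.82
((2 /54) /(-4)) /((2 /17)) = -17 /216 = -0.08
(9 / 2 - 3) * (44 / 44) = 3 / 2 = 1.50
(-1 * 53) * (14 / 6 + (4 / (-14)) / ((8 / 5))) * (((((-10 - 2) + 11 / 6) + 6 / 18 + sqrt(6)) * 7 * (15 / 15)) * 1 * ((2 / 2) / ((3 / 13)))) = 7357831 / 216 - 124709 * sqrt(6) / 36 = 25578.66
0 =0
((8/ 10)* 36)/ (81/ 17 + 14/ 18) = 1377/ 265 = 5.20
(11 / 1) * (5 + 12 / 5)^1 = 407 / 5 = 81.40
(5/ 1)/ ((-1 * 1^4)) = -5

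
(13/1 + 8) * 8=168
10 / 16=5 / 8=0.62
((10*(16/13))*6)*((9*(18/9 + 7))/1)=77760/13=5981.54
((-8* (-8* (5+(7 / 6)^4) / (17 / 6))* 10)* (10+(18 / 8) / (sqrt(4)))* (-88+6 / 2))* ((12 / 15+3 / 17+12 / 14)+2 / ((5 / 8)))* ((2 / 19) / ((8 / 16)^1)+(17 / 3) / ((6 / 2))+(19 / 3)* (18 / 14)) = -290227909483000 / 3845961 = -75463040.18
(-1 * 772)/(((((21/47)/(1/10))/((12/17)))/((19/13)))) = -1378792/7735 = -178.25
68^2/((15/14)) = 64736/15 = 4315.73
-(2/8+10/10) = -5/4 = -1.25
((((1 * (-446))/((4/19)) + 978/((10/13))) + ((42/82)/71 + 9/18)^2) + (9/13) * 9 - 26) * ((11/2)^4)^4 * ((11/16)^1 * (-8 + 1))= 6755478673622154619856739509637/2310243048488960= 2924141976334762.75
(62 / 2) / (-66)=-0.47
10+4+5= 19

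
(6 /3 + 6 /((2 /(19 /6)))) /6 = 23 /12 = 1.92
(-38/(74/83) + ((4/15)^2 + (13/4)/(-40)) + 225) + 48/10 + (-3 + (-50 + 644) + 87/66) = 779.49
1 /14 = 0.07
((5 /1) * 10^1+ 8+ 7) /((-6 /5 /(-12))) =650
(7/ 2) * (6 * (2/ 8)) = 21/ 4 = 5.25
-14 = -14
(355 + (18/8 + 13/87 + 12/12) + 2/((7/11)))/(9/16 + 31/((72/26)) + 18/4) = 10568604/475223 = 22.24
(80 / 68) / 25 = 4 / 85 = 0.05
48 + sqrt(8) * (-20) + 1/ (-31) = 1487/ 31 -40 * sqrt(2) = -8.60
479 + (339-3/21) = 5725/7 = 817.86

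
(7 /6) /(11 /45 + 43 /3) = 105 /1312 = 0.08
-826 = -826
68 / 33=2.06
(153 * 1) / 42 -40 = -509 / 14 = -36.36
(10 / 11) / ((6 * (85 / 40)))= 40 / 561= 0.07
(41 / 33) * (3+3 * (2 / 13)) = 615 / 143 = 4.30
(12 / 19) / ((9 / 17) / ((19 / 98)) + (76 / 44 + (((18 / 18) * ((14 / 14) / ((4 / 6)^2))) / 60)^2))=14361600 / 101401577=0.14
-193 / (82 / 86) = -202.41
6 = 6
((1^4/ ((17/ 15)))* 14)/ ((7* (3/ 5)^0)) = 30/ 17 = 1.76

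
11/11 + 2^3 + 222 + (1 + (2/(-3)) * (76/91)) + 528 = 207328/273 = 759.44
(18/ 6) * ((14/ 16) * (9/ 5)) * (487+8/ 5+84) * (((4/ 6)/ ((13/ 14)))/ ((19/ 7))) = 8838081/ 12350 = 715.63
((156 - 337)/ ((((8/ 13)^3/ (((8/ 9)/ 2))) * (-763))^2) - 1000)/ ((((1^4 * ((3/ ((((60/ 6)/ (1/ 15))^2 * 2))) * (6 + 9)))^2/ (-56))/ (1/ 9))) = 12071870034819203125/ 1940119776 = 6222229258.29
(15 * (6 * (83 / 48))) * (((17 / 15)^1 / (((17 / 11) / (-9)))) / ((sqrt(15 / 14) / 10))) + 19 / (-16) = -2739 * sqrt(210) / 4 -19 / 16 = -9924.16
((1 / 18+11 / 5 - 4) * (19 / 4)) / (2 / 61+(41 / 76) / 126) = -24201079 / 108265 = -223.54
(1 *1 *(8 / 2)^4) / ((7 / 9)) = 2304 / 7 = 329.14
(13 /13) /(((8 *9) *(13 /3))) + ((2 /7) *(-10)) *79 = -225.71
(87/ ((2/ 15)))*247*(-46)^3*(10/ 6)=-26145666300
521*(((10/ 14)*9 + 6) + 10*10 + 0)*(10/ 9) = 4100270/ 63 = 65083.65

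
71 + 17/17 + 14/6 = 223/3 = 74.33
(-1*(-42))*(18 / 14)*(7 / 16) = 189 / 8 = 23.62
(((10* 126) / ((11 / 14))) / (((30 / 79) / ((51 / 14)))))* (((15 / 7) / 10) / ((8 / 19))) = 688959 / 88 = 7829.08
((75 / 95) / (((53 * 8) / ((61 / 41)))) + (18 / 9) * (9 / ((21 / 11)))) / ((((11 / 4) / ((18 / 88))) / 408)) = 10008926919 / 34970089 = 286.21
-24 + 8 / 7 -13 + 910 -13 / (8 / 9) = 859.52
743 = 743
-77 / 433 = -0.18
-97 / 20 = -4.85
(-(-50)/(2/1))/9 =25/9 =2.78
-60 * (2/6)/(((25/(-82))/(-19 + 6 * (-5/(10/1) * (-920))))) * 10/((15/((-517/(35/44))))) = -40903087808/525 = -77910643.44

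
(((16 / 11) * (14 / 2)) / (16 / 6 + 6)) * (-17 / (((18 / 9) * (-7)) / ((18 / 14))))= 1836 / 1001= 1.83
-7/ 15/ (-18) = 7/ 270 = 0.03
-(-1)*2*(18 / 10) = 18 / 5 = 3.60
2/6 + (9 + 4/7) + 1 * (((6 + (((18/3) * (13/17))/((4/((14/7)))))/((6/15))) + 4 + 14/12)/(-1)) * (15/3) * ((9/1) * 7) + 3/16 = -30353713/5712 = -5314.03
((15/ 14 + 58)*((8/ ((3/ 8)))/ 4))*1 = 315.05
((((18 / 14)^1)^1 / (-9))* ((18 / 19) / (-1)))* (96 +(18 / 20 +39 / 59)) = 74007 / 5605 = 13.20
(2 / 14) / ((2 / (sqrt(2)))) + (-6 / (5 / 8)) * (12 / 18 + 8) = -416 / 5 + sqrt(2) / 14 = -83.10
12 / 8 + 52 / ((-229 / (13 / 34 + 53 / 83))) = 1.27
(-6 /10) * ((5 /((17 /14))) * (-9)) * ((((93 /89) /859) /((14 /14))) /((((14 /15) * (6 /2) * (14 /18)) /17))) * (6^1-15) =-1016955 /535157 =-1.90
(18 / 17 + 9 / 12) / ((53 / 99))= 12177 / 3604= 3.38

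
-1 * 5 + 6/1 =1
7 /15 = 0.47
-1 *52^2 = -2704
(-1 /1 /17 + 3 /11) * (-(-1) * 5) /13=200 /2431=0.08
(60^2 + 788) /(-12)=-1097 /3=-365.67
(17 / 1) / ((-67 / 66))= -1122 / 67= -16.75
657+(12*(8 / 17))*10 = 12129 / 17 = 713.47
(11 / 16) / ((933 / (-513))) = -1881 / 4976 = -0.38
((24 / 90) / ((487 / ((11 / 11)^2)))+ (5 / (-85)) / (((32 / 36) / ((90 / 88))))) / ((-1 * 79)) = 0.00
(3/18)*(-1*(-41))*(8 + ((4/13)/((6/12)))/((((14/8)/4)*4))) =15580/273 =57.07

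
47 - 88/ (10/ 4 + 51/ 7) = 5207/ 137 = 38.01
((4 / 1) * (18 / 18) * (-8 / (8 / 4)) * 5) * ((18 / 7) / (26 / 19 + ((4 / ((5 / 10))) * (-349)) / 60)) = 51300 / 11263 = 4.55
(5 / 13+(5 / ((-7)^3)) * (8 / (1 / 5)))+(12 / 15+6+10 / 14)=163106 / 22295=7.32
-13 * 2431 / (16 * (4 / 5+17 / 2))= -158015 / 744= -212.39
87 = 87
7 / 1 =7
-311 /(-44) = 311 /44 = 7.07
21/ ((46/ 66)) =693/ 23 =30.13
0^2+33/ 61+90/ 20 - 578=-69901/ 122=-572.96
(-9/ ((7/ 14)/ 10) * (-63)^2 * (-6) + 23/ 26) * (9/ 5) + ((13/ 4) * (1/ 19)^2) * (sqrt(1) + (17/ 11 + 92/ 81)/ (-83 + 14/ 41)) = 546697743116944559/ 70854890535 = 7715737.60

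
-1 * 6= -6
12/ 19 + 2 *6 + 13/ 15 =3847/ 285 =13.50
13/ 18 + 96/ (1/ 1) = 96.72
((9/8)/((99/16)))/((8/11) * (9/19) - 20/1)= -0.01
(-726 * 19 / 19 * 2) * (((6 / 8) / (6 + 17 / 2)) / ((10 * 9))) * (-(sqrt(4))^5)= 3872 / 145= 26.70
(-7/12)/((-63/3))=1/36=0.03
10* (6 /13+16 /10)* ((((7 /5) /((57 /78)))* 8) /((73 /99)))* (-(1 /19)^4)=-2971584 /903776135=-0.00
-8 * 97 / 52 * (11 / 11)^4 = -14.92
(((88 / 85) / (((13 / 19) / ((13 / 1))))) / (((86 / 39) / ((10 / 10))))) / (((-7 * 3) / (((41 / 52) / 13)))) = -8569 / 332605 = -0.03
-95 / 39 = -2.44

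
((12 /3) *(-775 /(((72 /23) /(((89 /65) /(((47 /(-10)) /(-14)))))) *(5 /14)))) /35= -1776796 /5499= -323.11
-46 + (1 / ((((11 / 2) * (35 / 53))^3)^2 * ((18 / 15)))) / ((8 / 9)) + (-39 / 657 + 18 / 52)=-169531203477738712063 / 3708615725708643750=-45.71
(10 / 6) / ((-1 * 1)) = -5 / 3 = -1.67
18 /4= 9 /2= 4.50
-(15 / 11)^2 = -225 / 121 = -1.86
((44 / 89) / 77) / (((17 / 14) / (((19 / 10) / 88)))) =19 / 166430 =0.00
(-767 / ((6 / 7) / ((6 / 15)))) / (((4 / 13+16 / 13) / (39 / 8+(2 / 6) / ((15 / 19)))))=-133102879 / 108000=-1232.43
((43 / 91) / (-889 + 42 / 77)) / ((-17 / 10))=4730 / 15118831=0.00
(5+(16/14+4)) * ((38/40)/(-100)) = -1349/14000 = -0.10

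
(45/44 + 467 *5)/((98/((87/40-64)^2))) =125721041053/1379840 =91112.77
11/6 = 1.83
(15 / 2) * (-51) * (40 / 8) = -3825 / 2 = -1912.50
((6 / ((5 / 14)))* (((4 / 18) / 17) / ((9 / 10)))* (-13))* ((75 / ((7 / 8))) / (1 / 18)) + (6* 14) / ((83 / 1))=-6904172 / 1411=-4893.11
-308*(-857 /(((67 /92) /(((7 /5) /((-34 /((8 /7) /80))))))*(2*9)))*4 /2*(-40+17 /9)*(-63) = -14576442188 /256275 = -56878.13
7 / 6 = 1.17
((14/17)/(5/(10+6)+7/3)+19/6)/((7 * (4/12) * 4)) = 45053/120904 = 0.37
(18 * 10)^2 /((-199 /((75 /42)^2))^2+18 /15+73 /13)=164531250000 /19811665583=8.30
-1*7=-7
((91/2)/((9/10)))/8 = 455/72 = 6.32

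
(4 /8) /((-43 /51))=-51 /86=-0.59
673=673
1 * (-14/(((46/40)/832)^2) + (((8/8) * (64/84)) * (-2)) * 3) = -27135197728/3703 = -7327895.69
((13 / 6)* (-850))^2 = 3391736.11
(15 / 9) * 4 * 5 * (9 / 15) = 20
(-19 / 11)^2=361 / 121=2.98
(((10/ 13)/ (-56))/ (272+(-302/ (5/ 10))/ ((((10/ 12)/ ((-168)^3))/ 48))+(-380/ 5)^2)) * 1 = -25/ 300233169565056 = -0.00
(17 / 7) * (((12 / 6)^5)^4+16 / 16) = 17825809 / 7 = 2546544.14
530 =530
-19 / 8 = -2.38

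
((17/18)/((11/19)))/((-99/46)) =-7429/9801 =-0.76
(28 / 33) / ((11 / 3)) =28 / 121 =0.23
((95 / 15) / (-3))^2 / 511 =361 / 41391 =0.01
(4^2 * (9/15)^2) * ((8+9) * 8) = 19584/25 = 783.36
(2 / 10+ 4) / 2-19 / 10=1 / 5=0.20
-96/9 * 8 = -256/3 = -85.33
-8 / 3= -2.67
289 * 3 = 867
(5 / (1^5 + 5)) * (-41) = -34.17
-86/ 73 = -1.18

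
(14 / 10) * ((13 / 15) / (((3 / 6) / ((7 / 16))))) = 637 / 600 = 1.06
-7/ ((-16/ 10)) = 35/ 8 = 4.38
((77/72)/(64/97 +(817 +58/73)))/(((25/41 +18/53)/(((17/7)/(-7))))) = -2877371431/6025856722200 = -0.00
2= 2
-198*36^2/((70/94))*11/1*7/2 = -66333168/5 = -13266633.60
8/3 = 2.67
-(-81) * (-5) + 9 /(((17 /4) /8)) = -6597 /17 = -388.06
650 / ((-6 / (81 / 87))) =-2925 / 29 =-100.86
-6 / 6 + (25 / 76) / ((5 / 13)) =-11 / 76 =-0.14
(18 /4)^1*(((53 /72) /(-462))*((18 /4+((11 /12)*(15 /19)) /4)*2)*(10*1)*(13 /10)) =-980447 /1123584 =-0.87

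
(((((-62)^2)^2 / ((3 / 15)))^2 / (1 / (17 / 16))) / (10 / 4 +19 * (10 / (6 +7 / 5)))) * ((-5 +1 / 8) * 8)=-1115854402104809120 / 139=-8027729511545389.35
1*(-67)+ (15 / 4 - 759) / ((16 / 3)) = -13351 / 64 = -208.61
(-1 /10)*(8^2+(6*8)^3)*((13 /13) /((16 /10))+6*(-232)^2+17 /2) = -3573670100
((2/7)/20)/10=0.00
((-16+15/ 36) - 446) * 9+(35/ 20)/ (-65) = -270028/ 65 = -4154.28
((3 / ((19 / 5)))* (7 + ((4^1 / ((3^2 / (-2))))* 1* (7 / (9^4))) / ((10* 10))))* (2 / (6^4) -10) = -55.25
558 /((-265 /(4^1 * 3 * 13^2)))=-1131624 /265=-4270.28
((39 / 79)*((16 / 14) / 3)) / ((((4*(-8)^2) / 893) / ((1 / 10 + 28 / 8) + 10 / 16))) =1961921 / 707840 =2.77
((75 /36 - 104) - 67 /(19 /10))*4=-31277 /57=-548.72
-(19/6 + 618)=-3727/6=-621.17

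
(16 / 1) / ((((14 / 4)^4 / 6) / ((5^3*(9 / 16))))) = 108000 / 2401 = 44.98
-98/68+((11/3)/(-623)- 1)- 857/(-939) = -30518839/19889898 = -1.53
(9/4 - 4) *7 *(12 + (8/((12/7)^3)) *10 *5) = -483679/432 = -1119.63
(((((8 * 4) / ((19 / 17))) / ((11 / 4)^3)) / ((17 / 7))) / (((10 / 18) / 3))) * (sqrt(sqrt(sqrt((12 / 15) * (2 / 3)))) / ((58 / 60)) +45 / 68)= 870912 / 429913 +774144 * 15^(7 / 8) * 2^(3 / 8) / 3666905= 4.95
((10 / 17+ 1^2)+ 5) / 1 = 112 / 17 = 6.59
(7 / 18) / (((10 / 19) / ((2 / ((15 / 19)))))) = 2527 / 1350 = 1.87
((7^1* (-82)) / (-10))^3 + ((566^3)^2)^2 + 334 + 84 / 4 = 1080929014117615599540293000000000.00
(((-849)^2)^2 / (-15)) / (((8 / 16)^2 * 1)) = -692738775468 / 5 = -138547755093.60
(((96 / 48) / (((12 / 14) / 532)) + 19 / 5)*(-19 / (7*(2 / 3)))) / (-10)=354863 / 700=506.95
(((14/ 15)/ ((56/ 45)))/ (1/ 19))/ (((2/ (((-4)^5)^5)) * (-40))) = 1002754604531712/ 5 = 200550920906342.40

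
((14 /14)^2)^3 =1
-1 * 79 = -79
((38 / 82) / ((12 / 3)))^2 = 361 / 26896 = 0.01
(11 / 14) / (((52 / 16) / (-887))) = -19514 / 91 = -214.44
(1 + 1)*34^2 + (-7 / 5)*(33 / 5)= 57569 / 25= 2302.76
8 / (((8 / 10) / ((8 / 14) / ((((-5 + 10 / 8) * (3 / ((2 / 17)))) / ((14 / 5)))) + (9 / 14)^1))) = 33529 / 5355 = 6.26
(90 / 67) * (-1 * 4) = -360 / 67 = -5.37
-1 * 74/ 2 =-37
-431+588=157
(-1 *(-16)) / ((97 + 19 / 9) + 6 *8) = 36 / 331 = 0.11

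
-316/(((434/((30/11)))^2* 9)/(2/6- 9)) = 205400/17093307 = 0.01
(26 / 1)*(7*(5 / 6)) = 455 / 3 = 151.67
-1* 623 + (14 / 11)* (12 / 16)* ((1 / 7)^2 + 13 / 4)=-381845 / 616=-619.88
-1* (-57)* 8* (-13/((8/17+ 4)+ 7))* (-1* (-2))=-5168/5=-1033.60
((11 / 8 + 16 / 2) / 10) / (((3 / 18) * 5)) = 9 / 8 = 1.12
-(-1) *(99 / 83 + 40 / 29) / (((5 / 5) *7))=6191 / 16849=0.37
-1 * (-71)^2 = -5041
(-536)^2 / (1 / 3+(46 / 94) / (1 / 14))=40508736 / 1013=39988.88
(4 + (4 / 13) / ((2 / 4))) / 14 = 30 / 91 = 0.33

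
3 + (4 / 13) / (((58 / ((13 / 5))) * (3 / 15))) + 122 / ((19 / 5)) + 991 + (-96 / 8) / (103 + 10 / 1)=63886074 / 62263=1026.07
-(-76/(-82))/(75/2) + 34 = 104474/3075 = 33.98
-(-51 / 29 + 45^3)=-2642574 / 29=-91123.24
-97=-97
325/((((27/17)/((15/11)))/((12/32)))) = 27625/264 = 104.64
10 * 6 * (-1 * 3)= -180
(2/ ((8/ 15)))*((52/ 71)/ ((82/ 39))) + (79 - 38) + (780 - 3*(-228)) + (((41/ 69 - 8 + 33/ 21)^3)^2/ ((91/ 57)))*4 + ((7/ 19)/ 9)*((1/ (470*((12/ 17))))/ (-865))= 3475354292302006066301744537169569/ 34639585392810357259964609400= 100328.98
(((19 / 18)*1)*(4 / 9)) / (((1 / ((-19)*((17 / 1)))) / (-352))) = 53338.86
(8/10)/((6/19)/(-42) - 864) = -532/574565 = -0.00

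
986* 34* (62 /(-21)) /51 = -122264 /63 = -1940.70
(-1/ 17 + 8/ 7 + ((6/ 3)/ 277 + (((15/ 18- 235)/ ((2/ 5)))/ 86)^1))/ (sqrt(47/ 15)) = -194443003 * sqrt(705)/ 1598837352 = -3.23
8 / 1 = 8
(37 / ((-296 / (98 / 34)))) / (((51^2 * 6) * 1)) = -49 / 2122416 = -0.00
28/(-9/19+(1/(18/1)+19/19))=9576/199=48.12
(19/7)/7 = 19/49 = 0.39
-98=-98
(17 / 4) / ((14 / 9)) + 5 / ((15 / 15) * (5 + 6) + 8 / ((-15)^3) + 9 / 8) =57638583 / 18329416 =3.14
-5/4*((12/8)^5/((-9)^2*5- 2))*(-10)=0.24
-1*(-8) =8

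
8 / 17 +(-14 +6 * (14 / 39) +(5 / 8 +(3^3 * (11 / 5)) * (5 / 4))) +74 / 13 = 122331 / 1768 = 69.19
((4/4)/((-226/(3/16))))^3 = -27/47280848896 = -0.00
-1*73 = -73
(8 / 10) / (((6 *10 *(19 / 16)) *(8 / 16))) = 32 / 1425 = 0.02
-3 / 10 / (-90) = 0.00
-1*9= -9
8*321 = 2568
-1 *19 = -19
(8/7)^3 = 512/343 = 1.49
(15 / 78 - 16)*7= -2877 / 26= -110.65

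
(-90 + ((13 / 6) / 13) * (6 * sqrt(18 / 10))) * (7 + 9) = -1440 + 48 * sqrt(5) / 5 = -1418.53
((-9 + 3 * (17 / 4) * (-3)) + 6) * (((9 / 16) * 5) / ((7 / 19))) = -141075 / 448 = -314.90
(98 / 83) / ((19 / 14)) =1372 / 1577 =0.87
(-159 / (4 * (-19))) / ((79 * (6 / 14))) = 371 / 6004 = 0.06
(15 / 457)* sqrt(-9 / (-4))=45 / 914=0.05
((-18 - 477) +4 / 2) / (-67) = 493 / 67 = 7.36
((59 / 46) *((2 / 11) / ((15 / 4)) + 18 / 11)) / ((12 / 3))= 8201 / 15180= 0.54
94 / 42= 47 / 21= 2.24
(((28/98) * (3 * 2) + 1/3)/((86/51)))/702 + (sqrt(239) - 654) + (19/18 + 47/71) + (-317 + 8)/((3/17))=-1676980463/697788 + sqrt(239)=-2387.82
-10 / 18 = -5 / 9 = -0.56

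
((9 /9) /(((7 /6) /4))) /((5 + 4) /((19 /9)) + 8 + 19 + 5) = 456 /4823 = 0.09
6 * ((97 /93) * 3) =582 /31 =18.77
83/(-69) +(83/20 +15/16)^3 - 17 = 113.48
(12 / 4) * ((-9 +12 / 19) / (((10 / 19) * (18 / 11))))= -583 / 20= -29.15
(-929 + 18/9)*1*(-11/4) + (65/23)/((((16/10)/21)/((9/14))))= 2573.10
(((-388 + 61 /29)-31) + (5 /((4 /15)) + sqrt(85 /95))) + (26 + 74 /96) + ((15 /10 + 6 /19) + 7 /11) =-107330195 /290928 + sqrt(323) /19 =-367.98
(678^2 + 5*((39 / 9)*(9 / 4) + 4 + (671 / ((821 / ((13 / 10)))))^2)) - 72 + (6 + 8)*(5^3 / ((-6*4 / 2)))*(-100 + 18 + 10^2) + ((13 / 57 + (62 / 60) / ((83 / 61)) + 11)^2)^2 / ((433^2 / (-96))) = 223271551904702925551348996891329 / 488504869958181053683755625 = 457050.82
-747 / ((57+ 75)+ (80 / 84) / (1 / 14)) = -2241 / 436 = -5.14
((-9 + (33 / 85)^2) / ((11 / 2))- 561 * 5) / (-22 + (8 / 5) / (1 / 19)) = -74351749 / 222530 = -334.12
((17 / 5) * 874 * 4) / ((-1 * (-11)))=59432 / 55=1080.58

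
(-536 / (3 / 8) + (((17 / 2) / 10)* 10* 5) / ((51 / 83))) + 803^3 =3106681601 / 6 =517780266.83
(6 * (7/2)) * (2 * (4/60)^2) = 14/75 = 0.19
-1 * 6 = -6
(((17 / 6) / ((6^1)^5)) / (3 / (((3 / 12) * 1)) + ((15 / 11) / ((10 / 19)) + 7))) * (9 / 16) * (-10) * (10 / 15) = -187 / 2954880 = -0.00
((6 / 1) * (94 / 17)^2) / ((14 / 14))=53016 / 289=183.45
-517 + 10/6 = -1546/3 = -515.33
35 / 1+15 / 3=40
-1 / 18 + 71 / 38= 310 / 171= 1.81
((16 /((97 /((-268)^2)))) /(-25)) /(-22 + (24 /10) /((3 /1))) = 574592 /25705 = 22.35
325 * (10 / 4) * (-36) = -29250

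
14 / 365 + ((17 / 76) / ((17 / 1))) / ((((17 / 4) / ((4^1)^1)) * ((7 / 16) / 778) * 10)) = 1849062 / 825265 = 2.24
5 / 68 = 0.07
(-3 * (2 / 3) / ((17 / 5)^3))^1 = -250 / 4913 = -0.05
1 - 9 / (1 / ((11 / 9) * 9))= -98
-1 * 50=-50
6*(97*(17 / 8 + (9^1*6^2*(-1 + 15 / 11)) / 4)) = 808689 / 44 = 18379.30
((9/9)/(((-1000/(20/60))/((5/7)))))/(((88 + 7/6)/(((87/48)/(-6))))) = 29/35952000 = 0.00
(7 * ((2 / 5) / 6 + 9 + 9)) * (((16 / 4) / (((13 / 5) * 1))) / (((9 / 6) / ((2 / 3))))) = 30352 / 351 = 86.47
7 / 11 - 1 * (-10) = 117 / 11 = 10.64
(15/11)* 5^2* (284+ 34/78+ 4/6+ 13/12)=9756.34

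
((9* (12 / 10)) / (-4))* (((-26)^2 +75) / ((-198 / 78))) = 87867 / 110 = 798.79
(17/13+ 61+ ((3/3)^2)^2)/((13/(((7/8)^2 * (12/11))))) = 120981/29744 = 4.07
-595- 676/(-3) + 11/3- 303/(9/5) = -1603/3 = -534.33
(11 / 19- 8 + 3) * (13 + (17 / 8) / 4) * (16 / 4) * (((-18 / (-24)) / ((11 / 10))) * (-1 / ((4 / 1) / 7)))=954765 / 3344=285.52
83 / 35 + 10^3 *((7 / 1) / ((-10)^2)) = 2533 / 35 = 72.37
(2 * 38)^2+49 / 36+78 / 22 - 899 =1933235 / 396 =4881.91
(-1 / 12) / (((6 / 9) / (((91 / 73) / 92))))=-91 / 53728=-0.00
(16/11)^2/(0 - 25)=-256/3025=-0.08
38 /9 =4.22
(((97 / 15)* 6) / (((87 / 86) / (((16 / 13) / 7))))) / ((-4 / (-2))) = 3.37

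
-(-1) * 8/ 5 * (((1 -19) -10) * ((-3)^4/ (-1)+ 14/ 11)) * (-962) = -188982976/ 55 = -3436054.11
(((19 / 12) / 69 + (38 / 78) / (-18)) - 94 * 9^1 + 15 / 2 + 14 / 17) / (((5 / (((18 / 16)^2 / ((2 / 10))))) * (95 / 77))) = -5590886763 / 6506240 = -859.31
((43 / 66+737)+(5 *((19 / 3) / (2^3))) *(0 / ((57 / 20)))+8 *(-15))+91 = 46771 / 66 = 708.65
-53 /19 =-2.79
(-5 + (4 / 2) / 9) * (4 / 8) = -43 / 18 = -2.39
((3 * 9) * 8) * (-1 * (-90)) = 19440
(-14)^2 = 196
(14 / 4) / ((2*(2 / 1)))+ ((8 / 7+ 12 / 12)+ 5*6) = 1849 / 56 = 33.02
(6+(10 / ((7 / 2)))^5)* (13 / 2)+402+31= 28732904 / 16807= 1709.58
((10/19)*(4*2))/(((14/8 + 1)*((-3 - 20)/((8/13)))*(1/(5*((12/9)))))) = -0.27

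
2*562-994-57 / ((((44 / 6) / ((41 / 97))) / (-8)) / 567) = 16039658 / 1067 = 15032.48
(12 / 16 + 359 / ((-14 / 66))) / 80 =-47367 / 2240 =-21.15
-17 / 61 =-0.28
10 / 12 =5 / 6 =0.83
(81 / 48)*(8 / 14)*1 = 27 / 28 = 0.96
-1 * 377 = -377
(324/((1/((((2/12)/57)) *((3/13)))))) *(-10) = -540/247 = -2.19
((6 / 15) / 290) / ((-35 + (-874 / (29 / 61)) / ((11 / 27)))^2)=3509 / 52609127836225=0.00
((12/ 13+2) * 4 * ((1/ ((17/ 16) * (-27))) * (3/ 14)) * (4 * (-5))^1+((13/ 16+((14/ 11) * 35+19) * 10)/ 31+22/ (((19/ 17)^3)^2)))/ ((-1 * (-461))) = 119932435518237733/ 1647516284201996208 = 0.07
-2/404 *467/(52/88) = -3.91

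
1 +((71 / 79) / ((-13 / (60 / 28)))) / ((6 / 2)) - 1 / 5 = 26981 / 35945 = 0.75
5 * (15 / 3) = 25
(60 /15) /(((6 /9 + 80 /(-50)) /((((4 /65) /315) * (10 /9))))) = -0.00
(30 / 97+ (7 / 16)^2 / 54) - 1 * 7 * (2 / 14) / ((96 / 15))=209953 / 1340928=0.16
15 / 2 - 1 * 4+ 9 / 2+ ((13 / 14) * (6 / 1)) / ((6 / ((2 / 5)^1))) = 293 / 35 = 8.37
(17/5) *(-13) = -221/5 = -44.20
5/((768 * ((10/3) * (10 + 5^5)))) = 1/1605120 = 0.00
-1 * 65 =-65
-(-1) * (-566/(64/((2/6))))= -283/96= -2.95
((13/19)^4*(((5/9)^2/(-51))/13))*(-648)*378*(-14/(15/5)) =-258367200/2215457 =-116.62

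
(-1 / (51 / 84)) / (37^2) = -28 / 23273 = -0.00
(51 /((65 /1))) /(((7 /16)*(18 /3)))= 136 /455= 0.30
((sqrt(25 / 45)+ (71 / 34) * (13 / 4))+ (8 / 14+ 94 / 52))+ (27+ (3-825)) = -9725483 / 12376+ sqrt(5) / 3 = -785.09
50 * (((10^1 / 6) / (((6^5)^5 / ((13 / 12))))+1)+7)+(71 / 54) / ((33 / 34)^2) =401.40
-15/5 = -3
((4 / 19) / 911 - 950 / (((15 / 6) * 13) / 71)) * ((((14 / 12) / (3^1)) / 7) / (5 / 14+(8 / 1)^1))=-3268977376 / 236942901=-13.80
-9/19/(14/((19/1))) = -9/14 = -0.64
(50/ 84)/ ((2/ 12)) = 25/ 7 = 3.57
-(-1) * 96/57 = 32/19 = 1.68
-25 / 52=-0.48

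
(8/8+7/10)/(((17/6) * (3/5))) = 1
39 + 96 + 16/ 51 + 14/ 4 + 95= 23849/ 102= 233.81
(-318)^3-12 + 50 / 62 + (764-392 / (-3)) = -2990559013 / 93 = -32156548.53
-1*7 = -7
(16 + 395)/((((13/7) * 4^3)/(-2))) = -2877/416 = -6.92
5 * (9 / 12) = 15 / 4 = 3.75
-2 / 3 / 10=-1 / 15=-0.07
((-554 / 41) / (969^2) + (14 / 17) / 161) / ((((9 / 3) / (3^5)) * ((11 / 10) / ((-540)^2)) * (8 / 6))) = 88895592612000 / 1082204717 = 82143.05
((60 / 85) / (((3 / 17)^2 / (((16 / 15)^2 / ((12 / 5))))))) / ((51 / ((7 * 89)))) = 159488 / 1215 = 131.27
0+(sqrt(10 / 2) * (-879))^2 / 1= 3863205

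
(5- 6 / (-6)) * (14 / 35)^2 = 24 / 25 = 0.96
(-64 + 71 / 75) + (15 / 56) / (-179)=-47404621 / 751800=-63.05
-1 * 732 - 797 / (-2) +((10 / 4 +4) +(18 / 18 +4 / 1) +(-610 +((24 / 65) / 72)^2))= -35439299 / 38025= -932.00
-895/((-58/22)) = 9845/29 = 339.48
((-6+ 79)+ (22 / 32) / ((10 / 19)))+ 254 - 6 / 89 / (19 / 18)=88809259 / 270560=328.24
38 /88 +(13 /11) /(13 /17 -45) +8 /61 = 270587 /504592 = 0.54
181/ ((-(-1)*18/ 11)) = 1991/ 18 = 110.61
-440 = -440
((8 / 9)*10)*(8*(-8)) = -5120 / 9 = -568.89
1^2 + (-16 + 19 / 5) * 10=-121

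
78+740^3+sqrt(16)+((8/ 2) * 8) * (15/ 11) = 4457465382/ 11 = 405224125.64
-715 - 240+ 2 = -953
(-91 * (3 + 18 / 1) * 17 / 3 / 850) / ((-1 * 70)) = 91 / 500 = 0.18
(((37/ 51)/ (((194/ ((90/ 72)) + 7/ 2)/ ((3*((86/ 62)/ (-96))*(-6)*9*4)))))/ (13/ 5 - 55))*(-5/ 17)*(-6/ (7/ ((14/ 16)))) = -1789875/ 9933595856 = -0.00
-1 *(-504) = 504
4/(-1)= -4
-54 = -54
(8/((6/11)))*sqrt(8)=41.48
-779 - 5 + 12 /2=-778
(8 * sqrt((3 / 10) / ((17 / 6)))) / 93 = 8 * sqrt(85) / 2635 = 0.03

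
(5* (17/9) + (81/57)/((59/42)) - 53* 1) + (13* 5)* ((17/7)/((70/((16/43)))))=-41.70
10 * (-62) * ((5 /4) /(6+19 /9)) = -6975 /73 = -95.55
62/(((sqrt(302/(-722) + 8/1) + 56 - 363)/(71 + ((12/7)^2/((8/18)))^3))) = -145551802503011/2001277255824 - 24953163467 *sqrt(2737)/2001277255824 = -73.38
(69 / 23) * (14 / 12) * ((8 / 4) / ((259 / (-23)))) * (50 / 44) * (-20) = 5750 / 407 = 14.13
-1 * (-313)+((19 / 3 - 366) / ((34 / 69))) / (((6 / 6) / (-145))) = 3609107 / 34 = 106150.21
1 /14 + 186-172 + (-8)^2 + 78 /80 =22133 /280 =79.05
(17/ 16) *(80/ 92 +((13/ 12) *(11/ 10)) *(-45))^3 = -15549055376131/ 99672064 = -156002.14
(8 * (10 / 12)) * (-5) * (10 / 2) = -500 / 3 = -166.67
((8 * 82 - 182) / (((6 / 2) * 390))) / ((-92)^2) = 79 / 1650480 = 0.00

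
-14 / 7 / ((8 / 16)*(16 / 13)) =-13 / 4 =-3.25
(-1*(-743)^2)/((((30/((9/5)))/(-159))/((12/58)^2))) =4739892714/21025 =225440.79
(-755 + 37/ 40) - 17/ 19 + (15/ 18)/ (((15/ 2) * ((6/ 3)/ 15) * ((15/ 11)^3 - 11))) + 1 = -9684678733/ 12843240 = -754.07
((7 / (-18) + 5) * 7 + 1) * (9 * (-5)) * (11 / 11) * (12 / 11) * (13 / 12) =-38935 / 22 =-1769.77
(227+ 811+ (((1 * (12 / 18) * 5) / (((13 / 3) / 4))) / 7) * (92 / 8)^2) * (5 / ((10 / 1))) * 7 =49874 / 13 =3836.46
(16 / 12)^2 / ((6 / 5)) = 40 / 27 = 1.48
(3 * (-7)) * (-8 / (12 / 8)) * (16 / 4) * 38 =17024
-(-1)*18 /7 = 18 /7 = 2.57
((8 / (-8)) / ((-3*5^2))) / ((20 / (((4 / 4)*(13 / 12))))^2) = 169 / 4320000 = 0.00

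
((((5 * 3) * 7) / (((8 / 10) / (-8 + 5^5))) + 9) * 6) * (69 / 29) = 338747427 / 58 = 5840472.88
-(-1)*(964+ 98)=1062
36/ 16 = 9/ 4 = 2.25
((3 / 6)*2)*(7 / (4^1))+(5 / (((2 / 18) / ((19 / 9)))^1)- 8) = 355 / 4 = 88.75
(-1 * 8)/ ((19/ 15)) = -120/ 19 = -6.32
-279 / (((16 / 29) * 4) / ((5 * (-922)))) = 582804.84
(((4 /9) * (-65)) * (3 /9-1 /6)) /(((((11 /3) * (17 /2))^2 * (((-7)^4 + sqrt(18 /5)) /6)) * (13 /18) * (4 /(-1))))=4321800 /1007946001403-1080 * sqrt(10) /1007946001403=0.00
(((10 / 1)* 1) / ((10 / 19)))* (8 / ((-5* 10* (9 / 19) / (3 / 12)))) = -361 / 225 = -1.60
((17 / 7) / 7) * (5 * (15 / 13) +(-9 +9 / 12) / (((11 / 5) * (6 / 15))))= -6375 / 5096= -1.25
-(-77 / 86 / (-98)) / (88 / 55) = -55 / 9632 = -0.01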